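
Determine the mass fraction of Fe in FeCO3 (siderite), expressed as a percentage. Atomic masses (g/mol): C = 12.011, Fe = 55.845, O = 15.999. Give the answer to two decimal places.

Molar mass of FeCO3: 1·55.845 + 1·12.011 + 3·15.999 = 115.853 g/mol.
Mass of Fe per formula unit: 1 × 55.845 = 55.845 g.
Weight fraction Fe = 55.845 / 115.853 = 0.4820.

48.20 weight percent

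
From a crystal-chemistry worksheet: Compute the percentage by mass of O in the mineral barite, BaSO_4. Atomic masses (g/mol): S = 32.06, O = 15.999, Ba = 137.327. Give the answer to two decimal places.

27.42 mass %

M(BaSO_4) = 233.383 g/mol.
O contributes 4 × 15.999 = 63.996 g per mole.
63.996/233.383 = 0.2742 → 27.42%.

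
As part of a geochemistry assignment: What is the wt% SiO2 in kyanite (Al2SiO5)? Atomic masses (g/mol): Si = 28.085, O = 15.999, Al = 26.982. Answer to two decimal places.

Formula mass = 162.044 g/mol.
1 Si → 1.0000 mol SiO2 per formula unit; M(SiO2) = 60.083, so SiO2 mass = 60.083 g.
60.083/162.044 × 100 = 37.08 wt%.

37.08 wt%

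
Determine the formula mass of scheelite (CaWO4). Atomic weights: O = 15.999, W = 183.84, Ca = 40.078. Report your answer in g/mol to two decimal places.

Ca: 1 × 40.078 = 40.0780
W: 1 × 183.84 = 183.8400
O: 4 × 15.999 = 63.9960
Summing the contributions gives the formula mass.

287.91 g/mol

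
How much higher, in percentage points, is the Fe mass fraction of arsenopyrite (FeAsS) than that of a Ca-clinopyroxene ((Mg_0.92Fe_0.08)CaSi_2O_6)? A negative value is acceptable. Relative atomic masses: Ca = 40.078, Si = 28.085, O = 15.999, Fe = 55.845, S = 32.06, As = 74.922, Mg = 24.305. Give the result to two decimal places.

Fe in FeAsS: molar mass 162.827 g/mol; 1×55.845 = 55.845 g → 34.30 wt%.
Fe in (Mg_0.92Fe_0.08)CaSi_2O_6: molar mass 219.070 g/mol; 0.08×55.845 = 4.468 g → 2.04 wt%.
Difference = 34.30 − 2.04 = 32.26 percentage points.

32.26 percentage points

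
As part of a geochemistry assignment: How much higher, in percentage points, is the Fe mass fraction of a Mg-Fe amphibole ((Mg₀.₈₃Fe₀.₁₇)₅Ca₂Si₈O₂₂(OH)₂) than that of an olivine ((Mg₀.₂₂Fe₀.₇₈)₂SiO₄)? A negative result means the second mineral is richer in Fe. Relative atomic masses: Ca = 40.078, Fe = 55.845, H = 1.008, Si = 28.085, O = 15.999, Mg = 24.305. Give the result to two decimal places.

M((Mg₀.₈₃Fe₀.₁₇)₅Ca₂Si₈O₂₂(OH)₂) = 839.162 g/mol, so wt% Fe = 47.468/839.162 × 100 = 5.66%.
M((Mg₀.₂₂Fe₀.₇₈)₂SiO₄) = 189.893 g/mol, so wt% Fe = 87.118/189.893 × 100 = 45.88%.
5.66 − 45.88 = -40.22 pp.

-40.22 percentage points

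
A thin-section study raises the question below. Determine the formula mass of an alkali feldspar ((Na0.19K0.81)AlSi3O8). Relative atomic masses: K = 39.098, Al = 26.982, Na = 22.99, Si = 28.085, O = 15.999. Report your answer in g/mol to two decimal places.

275.27 g/mol

Na: 0.19 × 22.99 = 4.3681
K: 0.81 × 39.098 = 31.6694
Al: 1 × 26.982 = 26.9820
Si: 3 × 28.085 = 84.2550
O: 8 × 15.999 = 127.9920
Summing the contributions gives the formula mass.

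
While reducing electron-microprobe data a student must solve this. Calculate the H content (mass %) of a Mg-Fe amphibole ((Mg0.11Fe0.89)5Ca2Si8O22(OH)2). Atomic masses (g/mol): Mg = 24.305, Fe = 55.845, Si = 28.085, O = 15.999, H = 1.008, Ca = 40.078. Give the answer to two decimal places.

M((Mg0.11Fe0.89)5Ca2Si8O22(OH)2) = 952.706 g/mol.
H contributes 2 × 1.008 = 2.016 g per mole.
2.016/952.706 = 0.0021 → 0.21%.

0.21 mass %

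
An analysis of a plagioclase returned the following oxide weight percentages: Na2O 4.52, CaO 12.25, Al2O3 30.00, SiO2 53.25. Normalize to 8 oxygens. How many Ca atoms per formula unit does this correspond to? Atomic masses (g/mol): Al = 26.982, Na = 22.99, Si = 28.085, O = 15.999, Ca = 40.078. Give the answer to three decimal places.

0.593 Ca apfu

Na2O (M=61.979): mol = 0.07293; Na = 0.14586, O = 0.07293.
CaO (M=56.077): mol = 0.21845; Ca = 0.21845, O = 0.21845.
Al2O3 (M=101.961): mol = 0.29423; Al = 0.58846, O = 0.88269.
SiO2 (M=60.083): mol = 0.88627; Si = 0.88627, O = 1.77254.
ΣO = 2.94661; factor = 8/ΣO = 2.71498.
Ca apfu = 0.21845 × 2.71498 = 0.593.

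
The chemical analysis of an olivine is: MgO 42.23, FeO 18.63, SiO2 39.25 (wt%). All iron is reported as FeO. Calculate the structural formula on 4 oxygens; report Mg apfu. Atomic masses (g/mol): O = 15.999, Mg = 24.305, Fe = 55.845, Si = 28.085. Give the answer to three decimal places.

MgO (M=40.304): mol = 1.04779; Mg = 1.04779, O = 1.04779.
FeO (M=71.844): mol = 0.25931; Fe = 0.25931, O = 0.25931.
SiO2 (M=60.083): mol = 0.65326; Si = 0.65326, O = 1.30652.
ΣO = 2.61362; factor = 4/ΣO = 1.53044.
Mg apfu = 1.04779 × 1.53044 = 1.604.

1.604 Mg apfu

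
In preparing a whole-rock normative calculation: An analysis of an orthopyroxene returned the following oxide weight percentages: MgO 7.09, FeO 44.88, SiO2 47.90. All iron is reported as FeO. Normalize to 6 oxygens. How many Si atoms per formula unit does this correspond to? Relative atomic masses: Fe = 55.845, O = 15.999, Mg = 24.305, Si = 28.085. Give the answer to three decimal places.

MgO: 7.09/40.304 = 0.17591 mol → 0.17591 mol Mg, 0.17591 mol O.
FeO: 44.88/71.844 = 0.62469 mol → 0.62469 mol Fe, 0.62469 mol O.
SiO2: 47.90/60.083 = 0.79723 mol → 0.79723 mol Si, 1.59446 mol O.
Total oxygen = 2.39506 mol. Normalization factor = 6/2.39506 = 2.50516.
Si per 6 O = 0.79723 × 2.50516 = 1.997.

1.997 Si apfu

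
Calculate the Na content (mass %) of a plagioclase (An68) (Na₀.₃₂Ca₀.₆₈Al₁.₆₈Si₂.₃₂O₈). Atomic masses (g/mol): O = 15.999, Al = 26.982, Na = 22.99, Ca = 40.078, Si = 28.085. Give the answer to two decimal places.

M(Na₀.₃₂Ca₀.₆₈Al₁.₆₈Si₂.₃₂O₈) = 273.089 g/mol.
Na contributes 0.32 × 22.99 = 7.357 g per mole.
7.357/273.089 = 0.0269 → 2.69%.

2.69 mass %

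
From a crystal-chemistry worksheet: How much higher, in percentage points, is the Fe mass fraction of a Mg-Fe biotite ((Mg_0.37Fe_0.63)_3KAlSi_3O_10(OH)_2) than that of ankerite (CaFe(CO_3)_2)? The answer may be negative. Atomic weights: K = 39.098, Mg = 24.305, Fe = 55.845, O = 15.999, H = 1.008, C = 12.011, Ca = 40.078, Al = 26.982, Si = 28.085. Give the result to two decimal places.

-3.73 percentage points

Fe in (Mg_0.37Fe_0.63)_3KAlSi_3O_10(OH)_2: molar mass 476.865 g/mol; 1.89×55.845 = 105.547 g → 22.13 wt%.
Fe in CaFe(CO_3)_2: molar mass 215.939 g/mol; 1×55.845 = 55.845 g → 25.86 wt%.
Difference = 22.13 − 25.86 = -3.73 percentage points.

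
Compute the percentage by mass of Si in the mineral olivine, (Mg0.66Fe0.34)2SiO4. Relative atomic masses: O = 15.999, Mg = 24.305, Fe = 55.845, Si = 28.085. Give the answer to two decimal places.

17.32 weight percent

M((Mg0.66Fe0.34)2SiO4) = 162.138 g/mol.
Si contributes 1 × 28.085 = 28.085 g per mole.
28.085/162.138 = 0.1732 → 17.32%.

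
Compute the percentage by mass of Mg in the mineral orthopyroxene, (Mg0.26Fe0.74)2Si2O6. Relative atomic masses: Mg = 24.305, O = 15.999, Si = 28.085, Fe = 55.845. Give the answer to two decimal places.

Molar mass of (Mg0.26Fe0.74)2Si2O6: 0.52·24.305 + 1.48·55.845 + 2·28.085 + 6·15.999 = 247.453 g/mol.
Mass of Mg per formula unit: 0.52 × 24.305 = 12.639 g.
Weight fraction Mg = 12.639 / 247.453 = 0.0511.

5.11 mass %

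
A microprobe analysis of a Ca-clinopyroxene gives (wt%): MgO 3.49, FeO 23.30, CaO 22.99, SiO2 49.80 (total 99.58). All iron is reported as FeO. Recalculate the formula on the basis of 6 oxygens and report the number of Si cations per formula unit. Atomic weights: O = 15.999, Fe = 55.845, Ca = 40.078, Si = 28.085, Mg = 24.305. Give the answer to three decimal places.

2.006 Si apfu

MgO (M=40.304): mol = 0.08659; Mg = 0.08659, O = 0.08659.
FeO (M=71.844): mol = 0.32431; Fe = 0.32431, O = 0.32431.
CaO (M=56.077): mol = 0.40997; Ca = 0.40997, O = 0.40997.
SiO2 (M=60.083): mol = 0.82885; Si = 0.82885, O = 1.65770.
ΣO = 2.47857; factor = 6/ΣO = 2.42075.
Si apfu = 0.82885 × 2.42075 = 2.006.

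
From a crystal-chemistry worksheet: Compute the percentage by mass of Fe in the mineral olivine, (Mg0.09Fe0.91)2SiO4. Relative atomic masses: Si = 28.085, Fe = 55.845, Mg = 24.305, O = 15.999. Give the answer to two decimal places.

Molar mass of (Mg0.09Fe0.91)2SiO4: 0.18·24.305 + 1.82·55.845 + 1·28.085 + 4·15.999 = 198.094 g/mol.
Mass of Fe per formula unit: 1.82 × 55.845 = 101.638 g.
Weight fraction Fe = 101.638 / 198.094 = 0.5131.

51.31 weight percent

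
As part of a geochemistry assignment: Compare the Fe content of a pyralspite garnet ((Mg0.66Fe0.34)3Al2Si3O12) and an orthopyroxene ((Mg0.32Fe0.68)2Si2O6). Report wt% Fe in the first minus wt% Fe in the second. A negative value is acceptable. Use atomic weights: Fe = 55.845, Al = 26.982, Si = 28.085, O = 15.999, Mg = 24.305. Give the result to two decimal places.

-18.08 percentage points

Fe in (Mg0.66Fe0.34)3Al2Si3O12: molar mass 435.293 g/mol; 1.02×55.845 = 56.962 g → 13.09 wt%.
Fe in (Mg0.32Fe0.68)2Si2O6: molar mass 243.668 g/mol; 1.36×55.845 = 75.949 g → 31.17 wt%.
Difference = 13.09 − 31.17 = -18.08 percentage points.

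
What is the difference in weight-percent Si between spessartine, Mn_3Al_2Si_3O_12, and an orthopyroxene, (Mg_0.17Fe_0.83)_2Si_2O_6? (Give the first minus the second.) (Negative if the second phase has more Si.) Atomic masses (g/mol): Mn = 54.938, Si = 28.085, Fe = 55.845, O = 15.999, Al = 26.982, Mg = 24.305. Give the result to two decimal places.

-5.17 percentage points

Si in Mn_3Al_2Si_3O_12: molar mass 495.021 g/mol; 3×28.085 = 84.255 g → 17.02 wt%.
Si in (Mg_0.17Fe_0.83)_2Si_2O_6: molar mass 253.130 g/mol; 2×28.085 = 56.170 g → 22.19 wt%.
Difference = 17.02 − 22.19 = -5.17 percentage points.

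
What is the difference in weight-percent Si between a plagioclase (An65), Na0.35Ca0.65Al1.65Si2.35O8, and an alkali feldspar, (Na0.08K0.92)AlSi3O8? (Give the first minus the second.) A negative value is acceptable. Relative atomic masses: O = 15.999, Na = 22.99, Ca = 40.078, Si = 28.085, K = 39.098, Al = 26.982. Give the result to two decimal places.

M(Na0.35Ca0.65Al1.65Si2.35O8) = 272.609 g/mol, so wt% Si = 66.000/272.609 × 100 = 24.21%.
M((Na0.08K0.92)AlSi3O8) = 277.038 g/mol, so wt% Si = 84.255/277.038 × 100 = 30.41%.
24.21 − 30.41 = -6.20 pp.

-6.20 percentage points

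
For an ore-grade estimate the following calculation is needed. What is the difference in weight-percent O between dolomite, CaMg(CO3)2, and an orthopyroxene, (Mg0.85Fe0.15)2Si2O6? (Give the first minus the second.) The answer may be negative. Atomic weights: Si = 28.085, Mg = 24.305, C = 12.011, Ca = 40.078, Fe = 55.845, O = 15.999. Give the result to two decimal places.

6.40 percentage points

O in CaMg(CO3)2: molar mass 184.399 g/mol; 6×15.999 = 95.994 g → 52.06 wt%.
O in (Mg0.85Fe0.15)2Si2O6: molar mass 210.236 g/mol; 6×15.999 = 95.994 g → 45.66 wt%.
Difference = 52.06 − 45.66 = 6.40 percentage points.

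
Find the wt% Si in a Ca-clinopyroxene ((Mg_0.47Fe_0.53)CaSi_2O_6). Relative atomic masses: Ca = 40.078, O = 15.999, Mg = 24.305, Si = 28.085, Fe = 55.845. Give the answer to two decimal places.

M((Mg_0.47Fe_0.53)CaSi_2O_6) = 233.263 g/mol.
Si contributes 2 × 28.085 = 56.170 g per mole.
56.170/233.263 = 0.2408 → 24.08%.

24.08 mass %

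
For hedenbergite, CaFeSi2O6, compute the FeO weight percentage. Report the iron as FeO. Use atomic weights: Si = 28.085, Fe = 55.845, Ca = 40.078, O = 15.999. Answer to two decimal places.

28.96 wt%

Molar mass of CaFeSi2O6 = 1·40.078 + 1·55.845 + 2·28.085 + 6·15.999 = 248.087 g/mol.
Each formula unit contains 1 Fe, equivalent to 1/1 = 1.0000 mol FeO.
M(FeO) = 1×55.845 + 1×15.999 = 71.844 g/mol.
Mass of FeO per formula unit = 1.0000 × 71.844 = 71.844 g.
FeO wt% = 71.844 / 248.087 × 100 = 28.96%.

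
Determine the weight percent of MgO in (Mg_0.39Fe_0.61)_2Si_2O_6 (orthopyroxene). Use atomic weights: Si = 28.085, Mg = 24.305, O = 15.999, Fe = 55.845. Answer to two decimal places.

13.14 wt%

M((Mg_0.39Fe_0.61)_2Si_2O_6) = 239.253 g/mol; M(MgO) = 40.304 g/mol.
Moles MgO per formula unit = 0.78 Mg ÷ 1 = 0.7800.
MgO fraction = (0.7800 × 40.304) / 239.253 = 31.437/239.253 = 0.1314.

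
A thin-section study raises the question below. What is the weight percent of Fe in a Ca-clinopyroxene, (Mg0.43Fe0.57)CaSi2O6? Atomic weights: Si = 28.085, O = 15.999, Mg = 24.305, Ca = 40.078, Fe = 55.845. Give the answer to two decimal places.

13.57 mass %

M((Mg0.43Fe0.57)CaSi2O6) = 234.525 g/mol.
Fe contributes 0.57 × 55.845 = 31.832 g per mole.
31.832/234.525 = 0.1357 → 13.57%.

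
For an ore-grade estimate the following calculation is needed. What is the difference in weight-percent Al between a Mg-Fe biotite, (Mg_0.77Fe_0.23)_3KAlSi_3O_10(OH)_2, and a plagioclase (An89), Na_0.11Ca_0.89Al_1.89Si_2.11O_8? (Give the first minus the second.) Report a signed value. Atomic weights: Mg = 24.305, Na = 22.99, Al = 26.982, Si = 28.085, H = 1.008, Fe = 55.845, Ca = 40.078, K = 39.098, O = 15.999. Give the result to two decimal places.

Al in (Mg_0.77Fe_0.23)_3KAlSi_3O_10(OH)_2: molar mass 439.017 g/mol; 1×26.982 = 26.982 g → 6.15 wt%.
Al in Na_0.11Ca_0.89Al_1.89Si_2.11O_8: molar mass 276.446 g/mol; 1.89×26.982 = 50.996 g → 18.45 wt%.
Difference = 6.15 − 18.45 = -12.30 percentage points.

-12.30 percentage points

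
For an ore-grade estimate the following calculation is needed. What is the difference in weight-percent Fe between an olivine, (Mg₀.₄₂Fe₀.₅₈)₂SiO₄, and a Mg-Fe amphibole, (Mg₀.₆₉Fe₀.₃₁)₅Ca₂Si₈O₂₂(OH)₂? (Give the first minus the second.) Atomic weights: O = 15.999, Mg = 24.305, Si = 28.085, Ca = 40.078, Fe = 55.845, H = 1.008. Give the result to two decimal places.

First mineral: 64.780 g Fe in 177.277 g formula = 36.54 wt% Fe.
Second mineral: 86.560 g Fe in 861.240 g formula = 10.05 wt% Fe.
36.54% − 10.05% gives a difference of 26.49 percentage points.

26.49 percentage points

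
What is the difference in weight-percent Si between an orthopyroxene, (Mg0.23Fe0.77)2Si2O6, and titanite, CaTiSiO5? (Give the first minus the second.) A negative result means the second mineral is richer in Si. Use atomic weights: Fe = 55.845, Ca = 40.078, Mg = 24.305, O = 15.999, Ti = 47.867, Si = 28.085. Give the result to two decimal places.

M((Mg0.23Fe0.77)2Si2O6) = 249.346 g/mol, so wt% Si = 56.170/249.346 × 100 = 22.53%.
M(CaTiSiO5) = 196.025 g/mol, so wt% Si = 28.085/196.025 × 100 = 14.33%.
22.53 − 14.33 = 8.20 pp.

8.20 percentage points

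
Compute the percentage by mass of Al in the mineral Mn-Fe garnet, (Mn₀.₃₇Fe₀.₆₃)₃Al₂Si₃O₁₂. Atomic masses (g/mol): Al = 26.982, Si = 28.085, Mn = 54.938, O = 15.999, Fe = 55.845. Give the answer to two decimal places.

M((Mn₀.₃₇Fe₀.₆₃)₃Al₂Si₃O₁₂) = 496.735 g/mol.
Al contributes 2 × 26.982 = 53.964 g per mole.
53.964/496.735 = 0.1086 → 10.86%.

10.86 weight percent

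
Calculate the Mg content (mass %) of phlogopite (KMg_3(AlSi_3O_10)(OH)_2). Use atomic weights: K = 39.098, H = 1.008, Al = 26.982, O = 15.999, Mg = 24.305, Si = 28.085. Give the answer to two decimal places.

Formula mass = 1*39.098 + 3*24.305 + 1*26.982 + 3*28.085 + 12*15.999 + 2*1.008 = 417.254 g/mol, of which 72.915 g is Mg.
So Mg makes up 72.915/417.254 = 0.1747 of the mass, i.e. 17.47%.

17.47 mass %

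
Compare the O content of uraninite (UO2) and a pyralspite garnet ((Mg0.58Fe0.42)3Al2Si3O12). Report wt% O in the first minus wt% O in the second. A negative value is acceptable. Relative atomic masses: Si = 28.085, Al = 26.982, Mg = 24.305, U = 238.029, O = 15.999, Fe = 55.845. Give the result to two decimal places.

-31.50 percentage points

M(UO2) = 270.027 g/mol, so wt% O = 31.998/270.027 × 100 = 11.85%.
M((Mg0.58Fe0.42)3Al2Si3O12) = 442.862 g/mol, so wt% O = 191.988/442.862 × 100 = 43.35%.
11.85 − 43.35 = -31.50 pp.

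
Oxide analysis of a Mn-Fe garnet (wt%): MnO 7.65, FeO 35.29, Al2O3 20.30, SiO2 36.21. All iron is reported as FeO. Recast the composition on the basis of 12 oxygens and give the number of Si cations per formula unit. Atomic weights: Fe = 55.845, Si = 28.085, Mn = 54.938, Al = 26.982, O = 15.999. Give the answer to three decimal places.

3.011 Si apfu

7.65 wt% MnO ÷ 70.937 g/mol = 0.10784 mol, giving 0.10784 Mn and 0.10784 O.
35.29 wt% FeO ÷ 71.844 g/mol = 0.49120 mol, giving 0.49120 Fe and 0.49120 O.
20.30 wt% Al2O3 ÷ 101.961 g/mol = 0.19910 mol, giving 0.39820 Al and 0.59730 O.
36.21 wt% SiO2 ÷ 60.083 g/mol = 0.60267 mol, giving 0.60267 Si and 1.20534 O.
Oxygen sums to 2.40168; scaling by 12/2.40168 = 4.99650 puts the formula on 12 O.
Si: 0.60267 × 4.99650 = 3.011 atoms per formula unit.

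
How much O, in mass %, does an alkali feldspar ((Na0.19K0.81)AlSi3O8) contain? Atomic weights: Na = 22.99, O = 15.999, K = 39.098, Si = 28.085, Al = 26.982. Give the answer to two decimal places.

46.50 mass %

Formula mass = 0.19·22.99 + 0.81·39.098 + 1·26.982 + 3·28.085 + 8·15.999 = 275.266 g/mol, of which 127.992 g is O.
So O makes up 127.992/275.266 = 0.4650 of the mass, i.e. 46.50%.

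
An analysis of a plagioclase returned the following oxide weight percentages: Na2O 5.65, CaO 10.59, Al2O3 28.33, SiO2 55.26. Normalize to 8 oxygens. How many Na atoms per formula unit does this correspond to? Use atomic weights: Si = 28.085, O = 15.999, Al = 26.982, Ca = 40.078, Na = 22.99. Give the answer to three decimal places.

Na2O (M=61.979): mol = 0.09116; Na = 0.18232, O = 0.09116.
CaO (M=56.077): mol = 0.18885; Ca = 0.18885, O = 0.18885.
Al2O3 (M=101.961): mol = 0.27785; Al = 0.55570, O = 0.83355.
SiO2 (M=60.083): mol = 0.91973; Si = 0.91973, O = 1.83946.
ΣO = 2.95302; factor = 8/ΣO = 2.70909.
Na apfu = 0.18232 × 2.70909 = 0.494.

0.494 Na apfu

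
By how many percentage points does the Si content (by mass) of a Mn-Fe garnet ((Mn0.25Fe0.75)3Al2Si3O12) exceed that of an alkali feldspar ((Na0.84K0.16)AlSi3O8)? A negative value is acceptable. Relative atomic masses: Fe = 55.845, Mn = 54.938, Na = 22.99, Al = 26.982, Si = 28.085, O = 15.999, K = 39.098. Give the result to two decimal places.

Si in (Mn0.25Fe0.75)3Al2Si3O12: molar mass 497.062 g/mol; 3×28.085 = 84.255 g → 16.95 wt%.
Si in (Na0.84K0.16)AlSi3O8: molar mass 264.796 g/mol; 3×28.085 = 84.255 g → 31.82 wt%.
Difference = 16.95 − 31.82 = -14.87 percentage points.

-14.87 percentage points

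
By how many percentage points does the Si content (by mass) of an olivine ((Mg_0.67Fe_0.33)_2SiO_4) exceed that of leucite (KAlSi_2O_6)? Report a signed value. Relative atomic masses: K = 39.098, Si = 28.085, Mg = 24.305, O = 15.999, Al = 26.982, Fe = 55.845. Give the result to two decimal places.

Si in (Mg_0.67Fe_0.33)_2SiO_4: molar mass 161.507 g/mol; 1×28.085 = 28.085 g → 17.39 wt%.
Si in KAlSi_2O_6: molar mass 218.244 g/mol; 2×28.085 = 56.170 g → 25.74 wt%.
Difference = 17.39 − 25.74 = -8.35 percentage points.

-8.35 percentage points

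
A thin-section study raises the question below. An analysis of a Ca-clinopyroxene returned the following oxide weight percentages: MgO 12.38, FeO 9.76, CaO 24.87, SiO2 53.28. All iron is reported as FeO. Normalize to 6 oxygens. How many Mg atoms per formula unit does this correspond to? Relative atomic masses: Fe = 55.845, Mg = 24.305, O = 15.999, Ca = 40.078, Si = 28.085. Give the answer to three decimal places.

MgO (M=40.304): mol = 0.30717; Mg = 0.30717, O = 0.30717.
FeO (M=71.844): mol = 0.13585; Fe = 0.13585, O = 0.13585.
CaO (M=56.077): mol = 0.44350; Ca = 0.44350, O = 0.44350.
SiO2 (M=60.083): mol = 0.88677; Si = 0.88677, O = 1.77354.
ΣO = 2.66006; factor = 6/ΣO = 2.25559.
Mg apfu = 0.30717 × 2.25559 = 0.693.

0.693 Mg apfu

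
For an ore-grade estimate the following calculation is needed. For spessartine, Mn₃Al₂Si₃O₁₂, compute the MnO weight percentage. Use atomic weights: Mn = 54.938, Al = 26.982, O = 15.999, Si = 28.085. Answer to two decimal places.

Molar mass of Mn₃Al₂Si₃O₁₂ = 3·54.938 + 2·26.982 + 3·28.085 + 12·15.999 = 495.021 g/mol.
Each formula unit contains 3 Mn, equivalent to 3/1 = 3.0000 mol MnO.
M(MnO) = 1×54.938 + 1×15.999 = 70.937 g/mol.
Mass of MnO per formula unit = 3.0000 × 70.937 = 212.811 g.
MnO wt% = 212.811 / 495.021 × 100 = 42.99%.

42.99 wt%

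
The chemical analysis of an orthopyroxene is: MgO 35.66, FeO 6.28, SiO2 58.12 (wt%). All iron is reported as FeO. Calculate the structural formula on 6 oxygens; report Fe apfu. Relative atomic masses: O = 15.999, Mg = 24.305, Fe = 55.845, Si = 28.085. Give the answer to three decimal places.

MgO (M=40.304): mol = 0.88478; Mg = 0.88478, O = 0.88478.
FeO (M=71.844): mol = 0.08741; Fe = 0.08741, O = 0.08741.
SiO2 (M=60.083): mol = 0.96733; Si = 0.96733, O = 1.93466.
ΣO = 2.90685; factor = 6/ΣO = 2.06409.
Fe apfu = 0.08741 × 2.06409 = 0.180.

0.180 Fe apfu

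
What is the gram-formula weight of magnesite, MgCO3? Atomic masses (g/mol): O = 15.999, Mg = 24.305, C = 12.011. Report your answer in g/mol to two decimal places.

84.31 g/mol

The formula mass is the sum 1(24.305) + 1(12.011) + 3(15.999).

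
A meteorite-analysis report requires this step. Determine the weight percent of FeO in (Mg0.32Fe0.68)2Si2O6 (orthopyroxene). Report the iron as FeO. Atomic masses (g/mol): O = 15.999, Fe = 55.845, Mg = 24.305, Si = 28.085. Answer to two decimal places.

Molar mass of (Mg0.32Fe0.68)2Si2O6 = 0.64*24.305 + 1.36*55.845 + 2*28.085 + 6*15.999 = 243.668 g/mol.
Each formula unit contains 1.36 Fe, equivalent to 1.36/1 = 1.3600 mol FeO.
M(FeO) = 1×55.845 + 1×15.999 = 71.844 g/mol.
Mass of FeO per formula unit = 1.3600 × 71.844 = 97.708 g.
FeO wt% = 97.708 / 243.668 × 100 = 40.10%.

40.10 wt%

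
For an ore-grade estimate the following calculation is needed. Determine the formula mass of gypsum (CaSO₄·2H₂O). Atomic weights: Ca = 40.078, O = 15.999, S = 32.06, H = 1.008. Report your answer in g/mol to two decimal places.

172.16 g/mol

M = 1×40.078 + 1×32.06 + 6×15.999 + 4×1.008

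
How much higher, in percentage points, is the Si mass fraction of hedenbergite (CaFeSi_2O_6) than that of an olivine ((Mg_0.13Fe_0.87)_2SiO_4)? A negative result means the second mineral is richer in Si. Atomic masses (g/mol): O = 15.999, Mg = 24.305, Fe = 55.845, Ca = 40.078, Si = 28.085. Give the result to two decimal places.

8.28 percentage points

First mineral: 56.170 g Si in 248.087 g formula = 22.64 wt% Si.
Second mineral: 28.085 g Si in 195.571 g formula = 14.36 wt% Si.
22.64% − 14.36% gives a difference of 8.28 percentage points.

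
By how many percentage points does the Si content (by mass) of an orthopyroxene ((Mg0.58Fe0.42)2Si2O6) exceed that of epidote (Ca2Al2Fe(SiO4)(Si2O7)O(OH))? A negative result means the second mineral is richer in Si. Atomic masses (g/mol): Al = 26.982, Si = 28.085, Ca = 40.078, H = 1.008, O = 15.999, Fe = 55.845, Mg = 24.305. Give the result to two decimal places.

First mineral: 56.170 g Si in 227.268 g formula = 24.72 wt% Si.
Second mineral: 84.255 g Si in 483.215 g formula = 17.44 wt% Si.
24.72% − 17.44% gives a difference of 7.28 percentage points.

7.28 percentage points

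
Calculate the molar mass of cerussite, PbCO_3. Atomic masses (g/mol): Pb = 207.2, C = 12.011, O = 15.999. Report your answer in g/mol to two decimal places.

The formula mass is the sum 1×207.2 + 1×12.011 + 3×15.999.

267.21 g/mol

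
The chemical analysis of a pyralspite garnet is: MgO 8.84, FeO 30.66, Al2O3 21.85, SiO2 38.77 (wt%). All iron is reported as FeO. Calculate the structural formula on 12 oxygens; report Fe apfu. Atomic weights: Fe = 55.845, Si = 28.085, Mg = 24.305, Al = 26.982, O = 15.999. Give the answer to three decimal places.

MgO (M=40.304): mol = 0.21933; Mg = 0.21933, O = 0.21933.
FeO (M=71.844): mol = 0.42676; Fe = 0.42676, O = 0.42676.
Al2O3 (M=101.961): mol = 0.21430; Al = 0.42860, O = 0.64290.
SiO2 (M=60.083): mol = 0.64527; Si = 0.64527, O = 1.29054.
ΣO = 2.57953; factor = 12/ΣO = 4.65201.
Fe apfu = 0.42676 × 4.65201 = 1.985.

1.985 Fe apfu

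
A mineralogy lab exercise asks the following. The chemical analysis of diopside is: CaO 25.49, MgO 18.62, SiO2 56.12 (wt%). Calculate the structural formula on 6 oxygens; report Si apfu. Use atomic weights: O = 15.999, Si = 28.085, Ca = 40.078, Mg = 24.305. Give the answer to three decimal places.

2.013 Si apfu

CaO (M=56.077): mol = 0.45455; Ca = 0.45455, O = 0.45455.
MgO (M=40.304): mol = 0.46199; Mg = 0.46199, O = 0.46199.
SiO2 (M=60.083): mol = 0.93404; Si = 0.93404, O = 1.86808.
ΣO = 2.78462; factor = 6/ΣO = 2.15469.
Si apfu = 0.93404 × 2.15469 = 2.013.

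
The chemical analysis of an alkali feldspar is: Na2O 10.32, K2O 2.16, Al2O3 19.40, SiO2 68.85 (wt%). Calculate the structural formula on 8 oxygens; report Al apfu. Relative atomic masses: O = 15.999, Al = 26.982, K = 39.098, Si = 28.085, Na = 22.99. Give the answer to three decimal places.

0.997 Al apfu

Na2O (M=61.979): mol = 0.16651; Na = 0.33302, O = 0.16651.
K2O (M=94.195): mol = 0.02293; K = 0.04586, O = 0.02293.
Al2O3 (M=101.961): mol = 0.19027; Al = 0.38054, O = 0.57081.
SiO2 (M=60.083): mol = 1.14591; Si = 1.14591, O = 2.29182.
ΣO = 3.05207; factor = 8/ΣO = 2.62117.
Al apfu = 0.38054 × 2.62117 = 0.997.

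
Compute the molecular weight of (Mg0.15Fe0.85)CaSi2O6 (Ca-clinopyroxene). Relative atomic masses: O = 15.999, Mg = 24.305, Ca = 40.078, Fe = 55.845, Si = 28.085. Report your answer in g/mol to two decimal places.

243.36 g/mol

M = 0.15·24.305 + 0.85·55.845 + 1·40.078 + 2·28.085 + 6·15.999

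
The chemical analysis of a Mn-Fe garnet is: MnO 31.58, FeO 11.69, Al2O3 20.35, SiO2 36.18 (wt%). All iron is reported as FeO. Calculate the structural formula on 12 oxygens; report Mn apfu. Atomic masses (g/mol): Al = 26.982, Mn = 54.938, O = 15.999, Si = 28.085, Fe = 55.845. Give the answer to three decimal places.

2.216 Mn apfu

MnO: 31.58/70.937 = 0.44518 mol → 0.44518 mol Mn, 0.44518 mol O.
FeO: 11.69/71.844 = 0.16271 mol → 0.16271 mol Fe, 0.16271 mol O.
Al2O3: 20.35/101.961 = 0.19959 mol → 0.39918 mol Al, 0.59877 mol O.
SiO2: 36.18/60.083 = 0.60217 mol → 0.60217 mol Si, 1.20434 mol O.
Total oxygen = 2.41100 mol. Normalization factor = 12/2.41100 = 4.97719.
Mn per 12 O = 0.44518 × 4.97719 = 2.216.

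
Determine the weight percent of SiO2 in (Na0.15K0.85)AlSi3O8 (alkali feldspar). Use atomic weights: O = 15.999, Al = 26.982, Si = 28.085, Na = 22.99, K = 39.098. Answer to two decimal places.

65.33 wt%

Formula mass = 275.911 g/mol.
3 Si → 3.0000 mol SiO2 per formula unit; M(SiO2) = 60.083, so SiO2 mass = 180.249 g.
180.249/275.911 × 100 = 65.33 wt%.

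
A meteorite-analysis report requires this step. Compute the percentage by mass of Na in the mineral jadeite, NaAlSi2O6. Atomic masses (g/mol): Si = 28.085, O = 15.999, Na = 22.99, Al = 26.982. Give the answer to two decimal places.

Formula mass = 1×22.99 + 1×26.982 + 2×28.085 + 6×15.999 = 202.136 g/mol, of which 22.990 g is Na.
So Na makes up 22.990/202.136 = 0.1137 of the mass, i.e. 11.37%.

11.37 mass %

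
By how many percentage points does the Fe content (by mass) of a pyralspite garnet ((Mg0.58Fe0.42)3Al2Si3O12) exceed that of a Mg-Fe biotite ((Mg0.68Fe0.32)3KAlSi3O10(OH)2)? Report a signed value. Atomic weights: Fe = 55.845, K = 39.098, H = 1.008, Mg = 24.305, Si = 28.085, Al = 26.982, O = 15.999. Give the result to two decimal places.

M((Mg0.58Fe0.42)3Al2Si3O12) = 442.862 g/mol, so wt% Fe = 70.365/442.862 × 100 = 15.89%.
M((Mg0.68Fe0.32)3KAlSi3O10(OH)2) = 447.532 g/mol, so wt% Fe = 53.611/447.532 × 100 = 11.98%.
15.89 − 11.98 = 3.91 pp.

3.91 percentage points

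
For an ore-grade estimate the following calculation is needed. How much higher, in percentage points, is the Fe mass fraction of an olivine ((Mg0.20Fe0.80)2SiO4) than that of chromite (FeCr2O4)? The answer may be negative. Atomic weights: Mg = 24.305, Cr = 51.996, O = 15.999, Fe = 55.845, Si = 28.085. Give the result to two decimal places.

M((Mg0.20Fe0.80)2SiO4) = 191.155 g/mol, so wt% Fe = 89.352/191.155 × 100 = 46.74%.
M(FeCr2O4) = 223.833 g/mol, so wt% Fe = 55.845/223.833 × 100 = 24.95%.
46.74 − 24.95 = 21.79 pp.

21.79 percentage points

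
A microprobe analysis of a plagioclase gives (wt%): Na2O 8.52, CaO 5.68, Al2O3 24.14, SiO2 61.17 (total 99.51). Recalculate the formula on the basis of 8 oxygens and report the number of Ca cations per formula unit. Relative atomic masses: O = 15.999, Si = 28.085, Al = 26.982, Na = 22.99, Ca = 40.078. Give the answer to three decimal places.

0.271 Ca apfu

Na2O (M=61.979): mol = 0.13747; Na = 0.27494, O = 0.13747.
CaO (M=56.077): mol = 0.10129; Ca = 0.10129, O = 0.10129.
Al2O3 (M=101.961): mol = 0.23676; Al = 0.47352, O = 0.71028.
SiO2 (M=60.083): mol = 1.01809; Si = 1.01809, O = 2.03618.
ΣO = 2.98522; factor = 8/ΣO = 2.67987.
Ca apfu = 0.10129 × 2.67987 = 0.271.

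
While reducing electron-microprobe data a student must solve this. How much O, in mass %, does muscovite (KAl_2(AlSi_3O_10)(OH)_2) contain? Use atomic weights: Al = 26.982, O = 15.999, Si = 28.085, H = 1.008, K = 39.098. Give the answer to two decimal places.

Formula mass = 1·39.098 + 3·26.982 + 3·28.085 + 12·15.999 + 2·1.008 = 398.303 g/mol, of which 191.988 g is O.
So O makes up 191.988/398.303 = 0.4820 of the mass, i.e. 48.20%.

48.20 mass %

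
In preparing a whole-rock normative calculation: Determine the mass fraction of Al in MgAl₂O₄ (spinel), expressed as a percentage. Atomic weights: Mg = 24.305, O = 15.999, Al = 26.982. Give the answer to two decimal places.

37.93 weight percent

Molar mass of MgAl₂O₄: 1*24.305 + 2*26.982 + 4*15.999 = 142.265 g/mol.
Mass of Al per formula unit: 2 × 26.982 = 53.964 g.
Weight fraction Al = 53.964 / 142.265 = 0.3793.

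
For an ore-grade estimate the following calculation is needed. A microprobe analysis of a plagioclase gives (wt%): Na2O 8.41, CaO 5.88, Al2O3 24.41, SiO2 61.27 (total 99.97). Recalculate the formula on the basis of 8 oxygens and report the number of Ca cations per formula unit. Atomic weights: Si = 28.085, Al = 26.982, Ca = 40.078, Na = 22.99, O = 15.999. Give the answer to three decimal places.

0.280 Ca apfu

Na2O: 8.41/61.979 = 0.13569 mol → 0.27138 mol Na, 0.13569 mol O.
CaO: 5.88/56.077 = 0.10486 mol → 0.10486 mol Ca, 0.10486 mol O.
Al2O3: 24.41/101.961 = 0.23941 mol → 0.47882 mol Al, 0.71823 mol O.
SiO2: 61.27/60.083 = 1.01976 mol → 1.01976 mol Si, 2.03952 mol O.
Total oxygen = 2.99830 mol. Normalization factor = 8/2.99830 = 2.66818.
Ca per 8 O = 0.10486 × 2.66818 = 0.280.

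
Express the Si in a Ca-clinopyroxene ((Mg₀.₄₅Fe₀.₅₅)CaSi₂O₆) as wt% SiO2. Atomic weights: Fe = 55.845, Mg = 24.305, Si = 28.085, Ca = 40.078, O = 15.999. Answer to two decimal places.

M((Mg₀.₄₅Fe₀.₅₅)CaSi₂O₆) = 233.894 g/mol; M(SiO2) = 60.083 g/mol.
Moles SiO2 per formula unit = 2 Si ÷ 1 = 2.0000.
SiO2 fraction = (2.0000 × 60.083) / 233.894 = 120.166/233.894 = 0.5138.

51.38 wt%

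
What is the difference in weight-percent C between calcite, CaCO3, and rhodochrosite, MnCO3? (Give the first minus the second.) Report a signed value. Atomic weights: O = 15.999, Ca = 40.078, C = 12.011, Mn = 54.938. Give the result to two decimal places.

C in CaCO3: molar mass 100.086 g/mol; 1×12.011 = 12.011 g → 12.00 wt%.
C in MnCO3: molar mass 114.946 g/mol; 1×12.011 = 12.011 g → 10.45 wt%.
Difference = 12.00 − 10.45 = 1.55 percentage points.

1.55 percentage points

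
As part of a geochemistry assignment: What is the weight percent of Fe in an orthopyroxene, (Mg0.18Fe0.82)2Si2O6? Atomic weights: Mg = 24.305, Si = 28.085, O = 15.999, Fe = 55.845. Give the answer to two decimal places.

36.27 weight percent

Formula mass = 0.36×24.305 + 1.64×55.845 + 2×28.085 + 6×15.999 = 252.500 g/mol, of which 91.586 g is Fe.
So Fe makes up 91.586/252.500 = 0.3627 of the mass, i.e. 36.27%.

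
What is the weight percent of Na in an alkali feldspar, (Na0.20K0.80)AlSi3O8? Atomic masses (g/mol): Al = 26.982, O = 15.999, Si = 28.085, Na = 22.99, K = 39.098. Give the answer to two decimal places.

1.67 weight percent

Molar mass of (Na0.20K0.80)AlSi3O8: 0.20*22.99 + 0.80*39.098 + 1*26.982 + 3*28.085 + 8*15.999 = 275.105 g/mol.
Mass of Na per formula unit: 0.20 × 22.99 = 4.598 g.
Weight fraction Na = 4.598 / 275.105 = 0.0167.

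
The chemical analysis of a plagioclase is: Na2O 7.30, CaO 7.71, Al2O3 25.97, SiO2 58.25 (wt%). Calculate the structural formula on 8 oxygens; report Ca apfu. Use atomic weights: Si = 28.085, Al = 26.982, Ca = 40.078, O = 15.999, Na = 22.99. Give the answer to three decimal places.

0.372 Ca apfu

Na2O: 7.30/61.979 = 0.11778 mol → 0.23556 mol Na, 0.11778 mol O.
CaO: 7.71/56.077 = 0.13749 mol → 0.13749 mol Ca, 0.13749 mol O.
Al2O3: 25.97/101.961 = 0.25471 mol → 0.50942 mol Al, 0.76413 mol O.
SiO2: 58.25/60.083 = 0.96949 mol → 0.96949 mol Si, 1.93898 mol O.
Total oxygen = 2.95838 mol. Normalization factor = 8/2.95838 = 2.70418.
Ca per 8 O = 0.13749 × 2.70418 = 0.372.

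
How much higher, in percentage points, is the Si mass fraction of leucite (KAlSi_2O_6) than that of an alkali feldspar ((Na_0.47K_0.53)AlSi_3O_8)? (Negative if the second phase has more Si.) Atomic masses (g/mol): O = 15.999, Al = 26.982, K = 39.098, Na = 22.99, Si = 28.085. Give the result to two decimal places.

-5.38 percentage points

M(KAlSi_2O_6) = 218.244 g/mol, so wt% Si = 56.170/218.244 × 100 = 25.74%.
M((Na_0.47K_0.53)AlSi_3O_8) = 270.756 g/mol, so wt% Si = 84.255/270.756 × 100 = 31.12%.
25.74 − 31.12 = -5.38 pp.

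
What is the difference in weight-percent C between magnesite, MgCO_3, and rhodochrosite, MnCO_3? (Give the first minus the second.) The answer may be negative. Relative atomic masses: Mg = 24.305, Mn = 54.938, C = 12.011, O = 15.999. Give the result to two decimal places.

C in MgCO_3: molar mass 84.313 g/mol; 1×12.011 = 12.011 g → 14.25 wt%.
C in MnCO_3: molar mass 114.946 g/mol; 1×12.011 = 12.011 g → 10.45 wt%.
Difference = 14.25 − 10.45 = 3.80 percentage points.

3.80 percentage points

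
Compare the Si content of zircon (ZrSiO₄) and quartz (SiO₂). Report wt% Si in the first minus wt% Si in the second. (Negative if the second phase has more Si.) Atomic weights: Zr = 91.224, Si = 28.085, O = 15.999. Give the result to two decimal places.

First mineral: 28.085 g Si in 183.305 g formula = 15.32 wt% Si.
Second mineral: 28.085 g Si in 60.083 g formula = 46.74 wt% Si.
15.32% − 46.74% gives a difference of -31.42 percentage points.

-31.42 percentage points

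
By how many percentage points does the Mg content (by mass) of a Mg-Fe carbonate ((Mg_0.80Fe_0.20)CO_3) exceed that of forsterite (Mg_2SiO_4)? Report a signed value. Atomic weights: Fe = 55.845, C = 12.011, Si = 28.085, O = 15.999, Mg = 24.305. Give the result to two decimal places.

-13.09 percentage points

Mg in (Mg_0.80Fe_0.20)CO_3: molar mass 90.621 g/mol; 0.80×24.305 = 19.444 g → 21.46 wt%.
Mg in Mg_2SiO_4: molar mass 140.691 g/mol; 2×24.305 = 48.610 g → 34.55 wt%.
Difference = 21.46 − 34.55 = -13.09 percentage points.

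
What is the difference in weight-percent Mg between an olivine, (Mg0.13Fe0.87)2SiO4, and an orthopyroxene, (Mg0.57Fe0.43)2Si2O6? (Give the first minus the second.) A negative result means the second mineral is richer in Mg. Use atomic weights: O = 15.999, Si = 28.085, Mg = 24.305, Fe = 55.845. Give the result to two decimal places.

-8.93 percentage points

M((Mg0.13Fe0.87)2SiO4) = 195.571 g/mol, so wt% Mg = 6.319/195.571 × 100 = 3.23%.
M((Mg0.57Fe0.43)2Si2O6) = 227.898 g/mol, so wt% Mg = 27.708/227.898 × 100 = 12.16%.
3.23 − 12.16 = -8.93 pp.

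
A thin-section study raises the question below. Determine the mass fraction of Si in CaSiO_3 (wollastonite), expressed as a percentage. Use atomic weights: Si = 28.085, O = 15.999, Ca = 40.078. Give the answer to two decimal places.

Formula mass = 1*40.078 + 1*28.085 + 3*15.999 = 116.160 g/mol, of which 28.085 g is Si.
So Si makes up 28.085/116.160 = 0.2418 of the mass, i.e. 24.18%.

24.18 weight percent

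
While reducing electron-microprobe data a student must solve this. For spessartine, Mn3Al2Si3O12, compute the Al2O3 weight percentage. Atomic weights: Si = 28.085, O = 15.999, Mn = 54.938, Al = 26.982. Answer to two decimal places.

Molar mass of Mn3Al2Si3O12 = 3*54.938 + 2*26.982 + 3*28.085 + 12*15.999 = 495.021 g/mol.
Each formula unit contains 2 Al, equivalent to 2/2 = 1.0000 mol Al2O3.
M(Al2O3) = 2×26.982 + 3×15.999 = 101.961 g/mol.
Mass of Al2O3 per formula unit = 1.0000 × 101.961 = 101.961 g.
Al2O3 wt% = 101.961 / 495.021 × 100 = 20.60%.

20.60 wt%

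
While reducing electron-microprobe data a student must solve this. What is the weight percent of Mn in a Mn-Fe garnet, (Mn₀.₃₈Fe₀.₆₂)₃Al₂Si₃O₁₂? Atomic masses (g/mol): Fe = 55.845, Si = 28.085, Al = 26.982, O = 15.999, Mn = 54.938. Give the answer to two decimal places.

M((Mn₀.₃₈Fe₀.₆₂)₃Al₂Si₃O₁₂) = 496.708 g/mol.
Mn contributes 1.14 × 54.938 = 62.629 g per mole.
62.629/496.708 = 0.1261 → 12.61%.

12.61 wt%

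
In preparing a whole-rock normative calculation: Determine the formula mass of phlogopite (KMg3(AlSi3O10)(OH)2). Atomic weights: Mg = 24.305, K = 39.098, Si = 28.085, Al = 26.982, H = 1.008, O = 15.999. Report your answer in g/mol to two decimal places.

417.25 g/mol

M = 1·39.098 + 3·24.305 + 1·26.982 + 3·28.085 + 12·15.999 + 2·1.008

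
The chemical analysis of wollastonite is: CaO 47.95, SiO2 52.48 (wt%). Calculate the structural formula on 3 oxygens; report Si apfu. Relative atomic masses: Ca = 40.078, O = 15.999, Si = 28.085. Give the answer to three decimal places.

1.007 Si apfu

CaO (M=56.077): mol = 0.85507; Ca = 0.85507, O = 0.85507.
SiO2 (M=60.083): mol = 0.87346; Si = 0.87346, O = 1.74692.
ΣO = 2.60199; factor = 3/ΣO = 1.15296.
Si apfu = 0.87346 × 1.15296 = 1.007.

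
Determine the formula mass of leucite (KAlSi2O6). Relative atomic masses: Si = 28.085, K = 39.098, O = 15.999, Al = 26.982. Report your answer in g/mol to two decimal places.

218.24 g/mol

The formula mass is the sum 1×39.098 + 1×26.982 + 2×28.085 + 6×15.999.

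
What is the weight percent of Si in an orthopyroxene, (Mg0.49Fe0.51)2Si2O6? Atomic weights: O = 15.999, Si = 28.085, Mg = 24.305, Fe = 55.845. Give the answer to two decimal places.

Molar mass of (Mg0.49Fe0.51)2Si2O6: 0.98·24.305 + 1.02·55.845 + 2·28.085 + 6·15.999 = 232.945 g/mol.
Mass of Si per formula unit: 2 × 28.085 = 56.170 g.
Weight fraction Si = 56.170 / 232.945 = 0.2411.

24.11 wt%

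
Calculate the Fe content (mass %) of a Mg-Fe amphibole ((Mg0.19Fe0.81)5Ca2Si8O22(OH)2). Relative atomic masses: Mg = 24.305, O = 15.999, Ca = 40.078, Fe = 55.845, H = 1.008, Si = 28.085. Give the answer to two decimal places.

M((Mg0.19Fe0.81)5Ca2Si8O22(OH)2) = 940.090 g/mol.
Fe contributes 4.05 × 55.845 = 226.172 g per mole.
226.172/940.090 = 0.2406 → 24.06%.

24.06 mass %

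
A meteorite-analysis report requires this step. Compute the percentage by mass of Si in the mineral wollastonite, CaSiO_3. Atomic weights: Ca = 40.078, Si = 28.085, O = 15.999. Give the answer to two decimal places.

24.18 wt%

M(CaSiO_3) = 116.160 g/mol.
Si contributes 1 × 28.085 = 28.085 g per mole.
28.085/116.160 = 0.2418 → 24.18%.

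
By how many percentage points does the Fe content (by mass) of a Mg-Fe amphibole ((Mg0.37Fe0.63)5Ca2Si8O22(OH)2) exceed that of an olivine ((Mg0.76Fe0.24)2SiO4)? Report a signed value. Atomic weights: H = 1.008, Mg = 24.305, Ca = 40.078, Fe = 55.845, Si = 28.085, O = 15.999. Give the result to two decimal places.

Fe in (Mg0.37Fe0.63)5Ca2Si8O22(OH)2: molar mass 911.704 g/mol; 3.15×55.845 = 175.912 g → 19.29 wt%.
Fe in (Mg0.76Fe0.24)2SiO4: molar mass 155.830 g/mol; 0.48×55.845 = 26.806 g → 17.20 wt%.
Difference = 19.29 − 17.20 = 2.09 percentage points.

2.09 percentage points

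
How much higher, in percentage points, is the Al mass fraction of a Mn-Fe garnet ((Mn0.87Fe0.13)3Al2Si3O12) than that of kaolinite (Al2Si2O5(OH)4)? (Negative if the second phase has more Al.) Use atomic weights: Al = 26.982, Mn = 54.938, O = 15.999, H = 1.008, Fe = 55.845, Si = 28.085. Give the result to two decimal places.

-10.01 percentage points

M((Mn0.87Fe0.13)3Al2Si3O12) = 495.375 g/mol, so wt% Al = 53.964/495.375 × 100 = 10.89%.
M(Al2Si2O5(OH)4) = 258.157 g/mol, so wt% Al = 53.964/258.157 × 100 = 20.90%.
10.89 − 20.90 = -10.01 pp.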